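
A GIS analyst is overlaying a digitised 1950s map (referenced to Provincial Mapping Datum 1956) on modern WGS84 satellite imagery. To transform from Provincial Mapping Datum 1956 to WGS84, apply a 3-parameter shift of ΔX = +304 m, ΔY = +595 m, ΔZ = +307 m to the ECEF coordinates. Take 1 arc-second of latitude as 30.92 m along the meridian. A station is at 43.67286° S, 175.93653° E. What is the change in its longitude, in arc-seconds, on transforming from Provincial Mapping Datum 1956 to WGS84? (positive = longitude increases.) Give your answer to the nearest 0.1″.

Δλ = -27.5″

sin φ = -0.690540, cos φ = 0.723294, sin λ = 0.070861, cos λ = -0.997486.
East component: ΔE = −sin λ·ΔX + cos λ·ΔY = −(0.070861)(304) + (-0.997486)(595) = -615.05 m.
1° of latitude spans 3600 × 30.92 = 111312 m; at latitude φ, 1° of longitude spans that × cos φ = 80511.3 m, so Δλ = -615.05 / 80511.3 × 3600 = -27.501″.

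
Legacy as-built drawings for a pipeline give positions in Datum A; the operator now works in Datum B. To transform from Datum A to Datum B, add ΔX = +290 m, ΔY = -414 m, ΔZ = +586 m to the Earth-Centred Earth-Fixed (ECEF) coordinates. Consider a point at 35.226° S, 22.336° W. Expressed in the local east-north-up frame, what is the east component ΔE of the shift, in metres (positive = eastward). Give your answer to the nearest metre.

The local east axis at (φ, λ) is (−sin λ, cos λ, 0), so ΔE = −sin(-22.336°)·290 + cos(-22.336°)·(-414) = -272.73 m.

ΔE = -273 m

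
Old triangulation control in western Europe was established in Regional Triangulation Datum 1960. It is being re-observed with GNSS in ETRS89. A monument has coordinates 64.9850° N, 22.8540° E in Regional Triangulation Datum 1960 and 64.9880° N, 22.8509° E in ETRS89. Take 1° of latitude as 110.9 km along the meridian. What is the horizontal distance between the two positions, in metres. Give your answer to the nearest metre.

363 m

Δφ = 64.9880° − 64.9850° = +0.0030°; Δλ = 22.8509° − 22.8540° = -0.0031°.
ΔN = Δφ × 110900 = 332.7 m; ΔE = Δλ × 110900 × cos(64.9850°) = -0.0031 × 110900 × 0.422856 = -145.4 m.
Distance = √(ΔE² + ΔN²) = √((-145.4)² + 332.7²) = 363.1 m.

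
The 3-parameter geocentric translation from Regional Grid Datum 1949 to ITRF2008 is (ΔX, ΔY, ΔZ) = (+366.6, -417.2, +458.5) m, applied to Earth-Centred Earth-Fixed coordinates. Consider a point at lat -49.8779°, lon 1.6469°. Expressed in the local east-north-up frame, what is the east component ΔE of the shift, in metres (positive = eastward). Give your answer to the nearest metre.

The local east axis at (φ, λ) is (−sin λ, cos λ, 0), so ΔE = −sin(1.6469°)·366.6 + cos(1.6469°)·(-417.2) = -427.56 m.

ΔE = -428 m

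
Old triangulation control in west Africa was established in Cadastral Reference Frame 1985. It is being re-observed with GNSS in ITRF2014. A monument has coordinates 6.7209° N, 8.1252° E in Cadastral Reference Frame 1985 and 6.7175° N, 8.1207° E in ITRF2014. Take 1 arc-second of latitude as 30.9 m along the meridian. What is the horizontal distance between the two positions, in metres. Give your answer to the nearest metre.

625 m

Δφ = 6.7175° − 6.7209° = -0.0034°; Δλ = 8.1207° − 8.1252° = -0.0045°.
1° of latitude = 3600 × 30.90 = 111240 m.
ΔN = Δφ × 111240 = -378.2 m; ΔE = Δλ × 111240 × cos(6.7209°) = -0.0045 × 111240 × 0.993128 = -497.1 m.
Distance = √(ΔE² + ΔN²) = √((-497.1)² + (-378.2)²) = 624.7 m.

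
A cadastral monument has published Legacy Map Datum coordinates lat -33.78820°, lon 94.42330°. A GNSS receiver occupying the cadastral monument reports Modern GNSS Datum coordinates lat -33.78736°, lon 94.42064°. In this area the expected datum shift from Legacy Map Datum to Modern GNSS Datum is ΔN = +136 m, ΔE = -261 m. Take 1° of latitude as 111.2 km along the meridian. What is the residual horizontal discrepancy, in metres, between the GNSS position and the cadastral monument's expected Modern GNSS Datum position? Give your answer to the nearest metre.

Observed coordinate differences: Δφ = +0.00084°, Δλ = -0.00266°.
Converting to metres (1° lat = 111200 m, cos φ = 0.831099): observed ΔN = 93.4 m, observed ΔE = -245.8 m.
Subtracting the expected shift leaves a residual of 93.4 − (136) = -42.6 m north and -245.8 − (-261) = 15.2 m east.
Residual distance = √((-42.6)² + 15.2²) = 45.2 m.

45 m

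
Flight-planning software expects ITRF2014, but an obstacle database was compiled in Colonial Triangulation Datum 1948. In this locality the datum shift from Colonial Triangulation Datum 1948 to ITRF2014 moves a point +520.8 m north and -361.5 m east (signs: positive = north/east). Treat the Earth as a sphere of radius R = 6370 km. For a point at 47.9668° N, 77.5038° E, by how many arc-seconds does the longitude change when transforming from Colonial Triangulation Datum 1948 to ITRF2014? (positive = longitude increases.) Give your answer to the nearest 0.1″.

Δλ = -17.5″

At latitude 47.9668°, cos φ = 0.669561.
One radian of longitude at latitude φ spans R cos φ, so Δλ = ΔE / (R cos φ) = -361.5 / (6370000 × 0.669561) = -8.4758e-05 rad = -17.483″.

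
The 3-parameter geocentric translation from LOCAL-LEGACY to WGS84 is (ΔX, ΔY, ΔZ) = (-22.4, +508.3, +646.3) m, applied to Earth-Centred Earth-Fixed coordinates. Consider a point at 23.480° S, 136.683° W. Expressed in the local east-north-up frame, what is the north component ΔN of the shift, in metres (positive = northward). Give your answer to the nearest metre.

At φ = -23.480°, λ = -136.683°: sin φ = -0.398429, cos φ = 0.917199, sin λ = -0.686034, cos λ = -0.727569.
ΔN = −sin φ cos λ·ΔX − sin φ sin λ·ΔY + cos φ·ΔZ = −(-0.398429)(-0.727569)(-22.4) − (-0.398429)(-0.686034)(508.3) + (0.917199)(646.3) = 460.34 m.

ΔN = 460 m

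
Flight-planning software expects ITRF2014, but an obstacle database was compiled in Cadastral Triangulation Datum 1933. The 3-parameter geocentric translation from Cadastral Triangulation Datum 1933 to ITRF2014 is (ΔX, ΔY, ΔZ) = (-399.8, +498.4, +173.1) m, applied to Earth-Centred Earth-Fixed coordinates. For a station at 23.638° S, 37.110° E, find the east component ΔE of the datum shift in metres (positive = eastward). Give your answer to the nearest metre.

ΔE = 639 m

The local east axis at (φ, λ) is (−sin λ, cos λ, 0), so ΔE = −sin(37.110°)·(-399.8) + cos(37.110°)·498.4 = 638.68 m.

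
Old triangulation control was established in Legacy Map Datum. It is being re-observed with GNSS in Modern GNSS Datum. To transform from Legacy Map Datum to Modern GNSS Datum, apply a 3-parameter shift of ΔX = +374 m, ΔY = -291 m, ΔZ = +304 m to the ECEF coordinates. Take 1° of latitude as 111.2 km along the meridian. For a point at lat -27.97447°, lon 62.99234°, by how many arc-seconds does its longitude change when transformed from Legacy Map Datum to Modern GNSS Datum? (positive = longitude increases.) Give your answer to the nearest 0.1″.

Δλ = -17.1″

sin φ = -0.469078, cos φ = 0.883157, sin λ = 0.890946, cos λ = 0.454110.
East component: ΔE = −sin λ·ΔX + cos λ·ΔY = −(0.890946)(374) + (0.454110)(-291) = -465.36 m.
1° of latitude spans 111200 m; at latitude φ, 1° of longitude spans that × cos φ = 98207.0 m, so Δλ = -465.36 / 98207.0 × 3600 = -17.059″.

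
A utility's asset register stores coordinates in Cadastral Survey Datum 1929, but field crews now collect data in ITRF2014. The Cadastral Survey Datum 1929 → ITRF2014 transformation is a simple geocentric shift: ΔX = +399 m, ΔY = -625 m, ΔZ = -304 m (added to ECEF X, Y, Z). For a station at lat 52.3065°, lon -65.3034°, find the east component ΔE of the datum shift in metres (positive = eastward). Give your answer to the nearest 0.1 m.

ΔE = 101.4 m

At φ = 52.3065°, λ = -65.3034°: sin φ = 0.791293, cos φ = 0.611437, sin λ = -0.908533, cos λ = 0.417813.
ΔE = −sin λ·ΔX + cos λ·ΔY = −(-0.908533)·(399) + (0.417813)·(-625) = 101.37 m.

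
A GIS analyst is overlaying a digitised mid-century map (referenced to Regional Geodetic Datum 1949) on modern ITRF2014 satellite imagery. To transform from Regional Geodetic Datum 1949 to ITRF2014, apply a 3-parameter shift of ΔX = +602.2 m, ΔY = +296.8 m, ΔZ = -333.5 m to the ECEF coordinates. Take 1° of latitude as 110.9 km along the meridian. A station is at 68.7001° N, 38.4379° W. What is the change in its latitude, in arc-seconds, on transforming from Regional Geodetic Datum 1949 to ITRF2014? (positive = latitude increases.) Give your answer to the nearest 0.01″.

Δφ = -12.62″

sin φ = 0.931692, cos φ = 0.363250, sin λ = -0.621666, cos λ = 0.783282.
North component: ΔN = −sin φ cos λ·ΔX − sin φ sin λ·ΔY + cos φ·ΔZ = −(0.931692)(0.783282)(602.2) − (0.931692)(-0.621666)(296.8) + (0.363250)(-333.5) = -388.71 m.
1° of latitude spans 110900 m, so Δφ = -388.71 / 110900 × 3600 = -12.618″.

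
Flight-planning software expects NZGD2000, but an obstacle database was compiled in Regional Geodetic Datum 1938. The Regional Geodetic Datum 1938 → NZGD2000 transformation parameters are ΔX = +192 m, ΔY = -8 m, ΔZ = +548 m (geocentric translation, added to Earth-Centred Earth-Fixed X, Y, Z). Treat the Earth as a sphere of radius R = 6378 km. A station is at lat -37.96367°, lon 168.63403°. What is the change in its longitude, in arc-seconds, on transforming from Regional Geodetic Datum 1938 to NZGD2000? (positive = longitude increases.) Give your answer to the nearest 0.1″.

Δλ = -1.2″

sin φ = -0.615162, cos φ = 0.788401, sin λ = 0.197075, cos λ = -0.980388.
East component: ΔE = −sin λ·ΔX + cos λ·ΔY = −(0.197075)(192) + (-0.980388)(-8) = -30.00 m.
1° of latitude spans πR/180 = 111317 m; at latitude φ, 1° of longitude spans that × cos φ = 87762.5 m, so Δλ = -30.00 / 87762.5 × 3600 = -1.230″.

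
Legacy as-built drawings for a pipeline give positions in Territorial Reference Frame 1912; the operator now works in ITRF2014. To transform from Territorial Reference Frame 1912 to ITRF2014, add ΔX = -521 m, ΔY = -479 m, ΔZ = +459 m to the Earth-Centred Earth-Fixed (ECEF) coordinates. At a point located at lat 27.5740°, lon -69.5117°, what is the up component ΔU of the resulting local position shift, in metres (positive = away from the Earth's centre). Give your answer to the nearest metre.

ΔU = 449 m

The local up (radial) axis is (cos φ cos λ, cos φ sin λ, sin φ), giving ΔU = -161.645 + 397.734 + 212.468 = 448.56 m.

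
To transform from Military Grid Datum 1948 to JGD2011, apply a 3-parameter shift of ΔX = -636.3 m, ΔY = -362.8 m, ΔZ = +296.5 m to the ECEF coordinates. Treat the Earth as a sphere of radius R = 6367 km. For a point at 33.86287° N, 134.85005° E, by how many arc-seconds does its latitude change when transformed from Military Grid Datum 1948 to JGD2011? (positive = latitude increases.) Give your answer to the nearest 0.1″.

sin φ = 0.557207, cos φ = 0.830374, sin λ = 0.708955, cos λ = -0.705254.
North component: ΔN = −sin φ cos λ·ΔX − sin φ sin λ·ΔY + cos φ·ΔZ = −(0.557207)(-0.705254)(-636.3) − (0.557207)(0.708955)(-362.8) + (0.830374)(296.5) = 139.48 m.
1° of latitude spans πR/180 = 111125 m, so Δφ = 139.48 / 111125 × 3600 = 4.518″.

Δφ = 4.5″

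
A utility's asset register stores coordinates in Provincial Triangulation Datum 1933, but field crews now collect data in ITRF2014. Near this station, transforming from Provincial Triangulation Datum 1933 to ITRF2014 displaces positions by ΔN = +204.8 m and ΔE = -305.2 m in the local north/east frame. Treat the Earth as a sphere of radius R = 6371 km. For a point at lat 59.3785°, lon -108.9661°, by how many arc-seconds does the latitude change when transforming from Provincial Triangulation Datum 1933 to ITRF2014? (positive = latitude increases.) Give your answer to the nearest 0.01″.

Δφ = 6.63″

On a sphere of radius R, 1 rad of latitude = R, so Δφ = ΔN / R = 204.8 / 6371000 = 3.2146e-05 rad = 6.631″.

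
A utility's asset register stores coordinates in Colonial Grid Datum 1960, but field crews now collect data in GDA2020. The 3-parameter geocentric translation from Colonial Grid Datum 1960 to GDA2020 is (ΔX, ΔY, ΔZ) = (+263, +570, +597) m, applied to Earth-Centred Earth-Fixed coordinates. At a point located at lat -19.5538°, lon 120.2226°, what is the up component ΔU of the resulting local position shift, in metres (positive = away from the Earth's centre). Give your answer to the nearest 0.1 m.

ΔU = 139.6 m

At φ = -19.5538°, λ = 120.2226°: sin φ = -0.334692, cos φ = 0.942328, sin λ = 0.864076, cos λ = -0.503361.
ΔU = cos φ cos λ·ΔX + cos φ sin λ·ΔY + sin φ·ΔZ = (0.942328)(-0.503361)(263) + (0.942328)(0.864076)(570) + (-0.334692)(597) = 139.56 m.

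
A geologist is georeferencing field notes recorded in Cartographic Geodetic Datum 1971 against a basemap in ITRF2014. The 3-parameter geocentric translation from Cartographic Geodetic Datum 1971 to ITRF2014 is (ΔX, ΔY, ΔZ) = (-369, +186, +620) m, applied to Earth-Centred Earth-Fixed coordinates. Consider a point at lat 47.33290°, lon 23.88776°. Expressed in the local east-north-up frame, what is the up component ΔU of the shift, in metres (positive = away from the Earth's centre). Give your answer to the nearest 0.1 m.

ΔU = 278.3 m

The local up (radial) axis is (cos φ cos λ, cos φ sin λ, sin φ), giving ΔU = -228.663 + 51.047 + 455.888 = 278.27 m.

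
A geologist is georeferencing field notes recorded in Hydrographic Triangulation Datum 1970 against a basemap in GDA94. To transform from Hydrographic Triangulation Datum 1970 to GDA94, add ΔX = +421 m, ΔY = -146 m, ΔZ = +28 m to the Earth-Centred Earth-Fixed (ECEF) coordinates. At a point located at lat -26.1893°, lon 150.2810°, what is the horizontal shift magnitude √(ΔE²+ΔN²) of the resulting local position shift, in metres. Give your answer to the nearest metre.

At φ = -26.1893°, λ = 150.2810°: sin φ = -0.441338, cos φ = 0.897341, sin λ = 0.495747, cos λ = -0.868467.
ΔE = −sin λ·ΔX + cos λ·ΔY = −(0.495747)·(421) + (-0.868467)·(-146) = -81.91 m.
ΔN = −sin φ cos λ·ΔX − sin φ sin λ·ΔY + cos φ·ΔZ = −(-0.441338)(-0.868467)(421) − (-0.441338)(0.495747)(-146) + (0.897341)(28) = -168.18 m.
Horizontal magnitude = √(ΔE² + ΔN²) = √((-81.91)² + (-168.18)²) = 187.07 m.

187 m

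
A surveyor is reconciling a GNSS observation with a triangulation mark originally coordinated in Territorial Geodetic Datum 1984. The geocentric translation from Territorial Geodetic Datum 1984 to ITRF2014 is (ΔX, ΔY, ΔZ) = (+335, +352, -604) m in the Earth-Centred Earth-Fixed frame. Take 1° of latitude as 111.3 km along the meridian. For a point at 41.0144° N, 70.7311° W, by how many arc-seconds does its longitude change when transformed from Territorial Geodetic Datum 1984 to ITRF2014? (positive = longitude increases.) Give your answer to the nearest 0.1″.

sin φ = 0.656249, cos φ = 0.754545, sin λ = -0.943980, cos λ = 0.330002.
East component: ΔE = −sin λ·ΔX + cos λ·ΔY = −(-0.943980)(335) + (0.330002)(352) = 432.39 m.
1° of latitude spans 111300 m; at latitude φ, 1° of longitude spans that × cos φ = 83980.8 m, so Δλ = 432.39 / 83980.8 × 3600 = 18.535″.

Δλ = 18.5″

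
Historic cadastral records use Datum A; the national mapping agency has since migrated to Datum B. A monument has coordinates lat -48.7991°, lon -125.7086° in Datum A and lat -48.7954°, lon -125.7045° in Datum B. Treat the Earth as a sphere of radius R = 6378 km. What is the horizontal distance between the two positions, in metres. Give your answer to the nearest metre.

Δφ = -48.7954° − -48.7991° = +0.0037°; Δλ = -125.7045° − -125.7086° = +0.0041°.
1° along a meridian = πR/180 = 111317 m.
ΔN = Δφ × 111317 = 411.9 m; ΔE = Δλ × 111317 × cos(-48.7991°) = +0.0041 × 111317 × 0.658701 = 300.6 m.
Distance = √(ΔE² + ΔN²) = √(300.6² + 411.9²) = 509.9 m.

510 m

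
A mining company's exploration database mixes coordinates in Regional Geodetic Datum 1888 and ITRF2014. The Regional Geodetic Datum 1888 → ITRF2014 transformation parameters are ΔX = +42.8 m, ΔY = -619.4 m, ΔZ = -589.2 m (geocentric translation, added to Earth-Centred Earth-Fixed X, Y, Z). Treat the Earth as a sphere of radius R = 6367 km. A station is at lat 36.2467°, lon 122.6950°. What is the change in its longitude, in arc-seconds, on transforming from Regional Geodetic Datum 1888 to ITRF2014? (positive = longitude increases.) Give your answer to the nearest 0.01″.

Δλ = 11.99″

sin φ = 0.591263, cos φ = 0.806479, sin λ = 0.841558, cos λ = -0.540167.
East component: ΔE = −sin λ·ΔX + cos λ·ΔY = −(0.841558)(42.8) + (-0.540167)(-619.4) = 298.56 m.
1° of latitude spans πR/180 = 111125 m; at latitude φ, 1° of longitude spans that × cos φ = 89620.0 m, so Δλ = 298.56 / 89620.0 × 3600 = 11.993″.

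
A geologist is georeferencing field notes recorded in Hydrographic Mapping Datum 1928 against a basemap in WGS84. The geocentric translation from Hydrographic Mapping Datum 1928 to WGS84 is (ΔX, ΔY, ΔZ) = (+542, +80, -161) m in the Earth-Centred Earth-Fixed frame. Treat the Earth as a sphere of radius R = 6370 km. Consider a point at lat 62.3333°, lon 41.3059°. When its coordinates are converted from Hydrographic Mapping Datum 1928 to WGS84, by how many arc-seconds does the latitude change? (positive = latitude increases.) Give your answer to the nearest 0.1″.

sin φ = 0.885664, cos φ = 0.464327, sin λ = 0.660079, cos λ = 0.751196.
North component: ΔN = −sin φ cos λ·ΔX − sin φ sin λ·ΔY + cos φ·ΔZ = −(0.885664)(0.751196)(542) − (0.885664)(0.660079)(80) + (0.464327)(-161) = -482.12 m.
1° of latitude spans πR/180 = 111177 m, so Δφ = -482.12 / 111177 × 3600 = -15.611″.

Δφ = -15.6″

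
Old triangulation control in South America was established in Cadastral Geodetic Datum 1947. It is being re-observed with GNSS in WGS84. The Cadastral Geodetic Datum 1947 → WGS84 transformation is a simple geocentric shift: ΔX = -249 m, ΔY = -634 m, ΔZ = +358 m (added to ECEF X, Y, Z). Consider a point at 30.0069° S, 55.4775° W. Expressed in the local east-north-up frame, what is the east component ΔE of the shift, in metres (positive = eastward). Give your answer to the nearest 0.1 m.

ΔE = -564.5 m

At φ = -30.0069°, λ = -55.4775°: sin φ = -0.500104, cos φ = 0.865965, sin λ = -0.823904, cos λ = 0.566730.
ΔE = −sin λ·ΔX + cos λ·ΔY = −(-0.823904)·(-249) + (0.566730)·(-634) = -564.46 m.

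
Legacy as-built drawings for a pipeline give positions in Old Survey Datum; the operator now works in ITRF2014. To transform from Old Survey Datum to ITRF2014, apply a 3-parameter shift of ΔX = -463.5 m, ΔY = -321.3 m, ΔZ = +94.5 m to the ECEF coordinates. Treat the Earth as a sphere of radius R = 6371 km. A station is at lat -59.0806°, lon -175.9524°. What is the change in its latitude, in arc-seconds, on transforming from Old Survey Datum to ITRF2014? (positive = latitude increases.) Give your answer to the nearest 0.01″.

sin φ = -0.857891, cos φ = 0.513832, sin λ = -0.070585, cos λ = -0.997506.
North component: ΔN = −sin φ cos λ·ΔX − sin φ sin λ·ΔY + cos φ·ΔZ = −(-0.857891)(-0.997506)(-463.5) − (-0.857891)(-0.070585)(-321.3) + (0.513832)(94.5) = 464.65 m.
1° of latitude spans πR/180 = 111195 m, so Δφ = 464.65 / 111195 × 3600 = 15.043″.

Δφ = 15.04″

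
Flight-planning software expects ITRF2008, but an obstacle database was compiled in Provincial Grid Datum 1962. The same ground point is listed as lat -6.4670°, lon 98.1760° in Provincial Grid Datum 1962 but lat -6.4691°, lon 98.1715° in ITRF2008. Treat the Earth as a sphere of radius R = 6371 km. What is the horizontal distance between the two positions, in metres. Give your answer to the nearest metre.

Δφ = -6.4691° − -6.4670° = -0.0021°; Δλ = 98.1715° − 98.1760° = -0.0045°.
1° along a meridian = πR/180 = 111195 m.
ΔN = Δφ × 111195 = -233.5 m; ΔE = Δλ × 111195 × cos(-6.4670°) = -0.0045 × 111195 × 0.993637 = -497.2 m.
Distance = √(ΔE² + ΔN²) = √((-497.2)² + (-233.5)²) = 549.3 m.

549 m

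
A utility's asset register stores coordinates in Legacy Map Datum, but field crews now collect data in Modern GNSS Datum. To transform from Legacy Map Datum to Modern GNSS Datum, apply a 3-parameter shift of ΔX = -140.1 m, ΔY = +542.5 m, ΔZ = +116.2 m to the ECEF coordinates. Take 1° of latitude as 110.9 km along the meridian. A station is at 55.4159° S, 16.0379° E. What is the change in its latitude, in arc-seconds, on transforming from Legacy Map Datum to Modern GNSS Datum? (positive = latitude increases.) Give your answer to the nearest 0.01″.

Δφ = 2.55″

sin φ = -0.823294, cos φ = 0.567615, sin λ = 0.276273, cos λ = 0.961079.
North component: ΔN = −sin φ cos λ·ΔX − sin φ sin λ·ΔY + cos φ·ΔZ = −(-0.823294)(0.961079)(-140.1) − (-0.823294)(0.276273)(542.5) + (0.567615)(116.2) = 78.50 m.
1° of latitude spans 110900 m, so Δφ = 78.50 / 110900 × 3600 = 2.548″.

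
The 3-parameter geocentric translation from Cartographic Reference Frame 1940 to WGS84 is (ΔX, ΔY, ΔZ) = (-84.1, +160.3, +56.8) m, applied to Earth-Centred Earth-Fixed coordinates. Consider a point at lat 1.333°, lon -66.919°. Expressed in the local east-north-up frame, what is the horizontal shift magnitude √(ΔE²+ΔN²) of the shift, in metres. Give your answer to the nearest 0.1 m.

62.7 m

At φ = 1.333°, λ = -66.919°: sin φ = 0.023263, cos φ = 0.999729, sin λ = -0.919952, cos λ = 0.392032.
ΔE = −sin λ·ΔX + cos λ·ΔY = −(-0.919952)·(-84.1) + (0.392032)·(160.3) = -14.53 m.
ΔN = −sin φ cos λ·ΔX − sin φ sin λ·ΔY + cos φ·ΔZ = −(0.023263)(0.392032)(-84.1) − (0.023263)(-0.919952)(160.3) + (0.999729)(56.8) = 60.98 m.
Horizontal magnitude = √(ΔE² + ΔN²) = √((-14.53)² + 60.98²) = 62.69 m.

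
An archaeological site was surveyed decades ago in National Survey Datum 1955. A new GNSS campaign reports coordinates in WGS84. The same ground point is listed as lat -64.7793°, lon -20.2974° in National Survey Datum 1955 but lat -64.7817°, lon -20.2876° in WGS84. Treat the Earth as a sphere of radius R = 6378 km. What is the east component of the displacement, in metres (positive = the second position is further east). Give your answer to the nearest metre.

Δφ = -64.7817° − -64.7793° = -0.0024°; Δλ = -20.2876° − -20.2974° = +0.0098°.
1° along a meridian = πR/180 = 111317 m.
ΔN = Δφ × 111317 = -267.2 m; ΔE = Δλ × 111317 × cos(-64.7793°) = +0.0098 × 111317 × 0.426106 = 464.8 m.

ΔE = 465 m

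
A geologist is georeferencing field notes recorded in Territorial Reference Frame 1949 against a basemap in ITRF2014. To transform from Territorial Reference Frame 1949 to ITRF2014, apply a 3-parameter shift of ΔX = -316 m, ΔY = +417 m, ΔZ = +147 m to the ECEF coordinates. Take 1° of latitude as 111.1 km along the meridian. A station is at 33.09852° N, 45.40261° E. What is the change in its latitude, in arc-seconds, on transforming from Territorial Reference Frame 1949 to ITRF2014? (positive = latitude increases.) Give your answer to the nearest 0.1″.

sin φ = 0.546080, cos φ = 0.837733, sin λ = 0.712058, cos λ = 0.702121.
North component: ΔN = −sin φ cos λ·ΔX − sin φ sin λ·ΔY + cos φ·ΔZ = −(0.546080)(0.702121)(-316) − (0.546080)(0.712058)(417) + (0.837733)(147) = 82.16 m.
1° of latitude spans 111100 m, so Δφ = 82.16 / 111100 × 3600 = 2.662″.

Δφ = 2.7″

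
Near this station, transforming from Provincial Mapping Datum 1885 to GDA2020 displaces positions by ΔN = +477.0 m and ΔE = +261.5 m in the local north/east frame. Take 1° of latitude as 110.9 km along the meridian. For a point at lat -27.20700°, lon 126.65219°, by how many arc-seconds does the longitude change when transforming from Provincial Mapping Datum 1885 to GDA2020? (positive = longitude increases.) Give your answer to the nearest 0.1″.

At latitude -27.20700°, cos φ = 0.889361.
1° of longitude at this latitude = 110.9 × cos φ = 98.63 km, so Δλ = 261.5 / 98630.1 = 0.0026513° = 9.545″.

Δλ = 9.5″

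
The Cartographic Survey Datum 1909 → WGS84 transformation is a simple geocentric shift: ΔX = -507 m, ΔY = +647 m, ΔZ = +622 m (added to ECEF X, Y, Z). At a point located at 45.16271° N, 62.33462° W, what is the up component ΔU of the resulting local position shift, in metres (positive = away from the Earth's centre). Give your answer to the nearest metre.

ΔU = -129 m

At φ = 45.16271°, λ = -62.33462°: sin φ = 0.709112, cos φ = 0.705096, sin λ = -0.885674, cos λ = 0.464307.
ΔU = cos φ cos λ·ΔX + cos φ sin λ·ΔY + sin φ·ΔZ = (0.705096)(0.464307)(-507) + (0.705096)(-0.885674)(647) + (0.709112)(622) = -128.96 m.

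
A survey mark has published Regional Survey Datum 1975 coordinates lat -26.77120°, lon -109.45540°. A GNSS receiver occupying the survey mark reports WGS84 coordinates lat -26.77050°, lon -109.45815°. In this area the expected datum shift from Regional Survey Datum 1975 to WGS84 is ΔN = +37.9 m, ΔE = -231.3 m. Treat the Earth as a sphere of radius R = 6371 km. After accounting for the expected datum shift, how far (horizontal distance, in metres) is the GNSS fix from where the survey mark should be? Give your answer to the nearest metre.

Observed coordinate differences: Δφ = +0.00070°, Δλ = -0.00275°.
Converting to metres (1° lat = 111195 m, cos φ = 0.892812): observed ΔN = 77.8 m, observed ΔE = -273.0 m.
Subtracting the expected shift leaves a residual of 77.8 − (37.9) = 39.9 m north and -273.0 − (-231.3) = -41.7 m east.
Residual distance = √(39.9² + (-41.7)²) = 57.7 m.

58 m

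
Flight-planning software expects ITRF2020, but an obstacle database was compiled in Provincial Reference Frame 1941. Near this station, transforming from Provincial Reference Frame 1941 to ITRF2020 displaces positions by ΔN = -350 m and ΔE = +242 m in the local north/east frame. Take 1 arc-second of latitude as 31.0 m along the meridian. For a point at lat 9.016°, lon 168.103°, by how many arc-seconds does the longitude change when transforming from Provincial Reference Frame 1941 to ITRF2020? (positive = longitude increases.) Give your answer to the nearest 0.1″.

At latitude 9.016°, cos φ = 0.987645.
1″ of longitude at this latitude = 31.00 × cos φ = 30.6170 m, so Δλ = 242.0 / 30.6170 = 7.904″.

Δλ = 7.9″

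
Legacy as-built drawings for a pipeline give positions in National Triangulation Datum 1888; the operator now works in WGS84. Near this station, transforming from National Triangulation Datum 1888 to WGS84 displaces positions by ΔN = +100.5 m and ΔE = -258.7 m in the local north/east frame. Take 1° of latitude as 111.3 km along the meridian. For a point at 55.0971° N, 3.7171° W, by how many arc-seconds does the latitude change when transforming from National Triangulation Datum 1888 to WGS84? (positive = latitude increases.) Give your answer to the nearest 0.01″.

1° of latitude = 111.3 km, so Δφ = 100.5 / 111300 = 0.0009030° = 3.251″.

Δφ = 3.25″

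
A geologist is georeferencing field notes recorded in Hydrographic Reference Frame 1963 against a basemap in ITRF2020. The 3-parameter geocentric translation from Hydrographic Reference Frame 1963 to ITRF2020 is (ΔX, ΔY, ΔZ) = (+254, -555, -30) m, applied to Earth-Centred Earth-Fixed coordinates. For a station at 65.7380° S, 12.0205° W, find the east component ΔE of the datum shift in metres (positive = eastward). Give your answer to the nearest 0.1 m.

The local east axis at (φ, λ) is (−sin λ, cos λ, 0), so ΔE = −sin(-12.0205°)·254 + cos(-12.0205°)·(-555) = -489.93 m.

ΔE = -489.9 m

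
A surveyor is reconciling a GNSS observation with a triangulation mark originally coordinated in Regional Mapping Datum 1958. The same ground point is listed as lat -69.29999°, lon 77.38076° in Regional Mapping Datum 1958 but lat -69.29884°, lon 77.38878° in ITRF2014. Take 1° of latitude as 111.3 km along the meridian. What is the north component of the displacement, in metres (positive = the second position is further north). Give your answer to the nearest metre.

Δφ = -69.29884° − -69.29999° = +0.00115°; Δλ = 77.38878° − 77.38076° = +0.00802°.
ΔN = Δφ × 111300 = 128.0 m; ΔE = Δλ × 111300 × cos(-69.29999°) = +0.00802 × 111300 × 0.353475 = 315.5 m.

ΔN = 128 m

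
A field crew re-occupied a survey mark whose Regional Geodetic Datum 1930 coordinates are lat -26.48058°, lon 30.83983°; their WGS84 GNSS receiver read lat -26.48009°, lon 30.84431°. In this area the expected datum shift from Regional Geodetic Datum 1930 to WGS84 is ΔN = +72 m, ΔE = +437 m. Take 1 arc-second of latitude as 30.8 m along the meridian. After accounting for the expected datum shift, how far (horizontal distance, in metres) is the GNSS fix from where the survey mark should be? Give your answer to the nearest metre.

Observed coordinate differences: Δφ = +0.00049°, Δλ = +0.00448°.
Converting to metres (1° lat = 110880 m, cos φ = 0.895086): observed ΔN = 54.3 m, observed ΔE = 444.6 m.
Subtracting the expected shift leaves a residual of 54.3 − (72) = -17.7 m north and 444.6 − (437) = 7.6 m east.
Residual distance = √((-17.7)² + 7.6²) = 19.2 m.

19 m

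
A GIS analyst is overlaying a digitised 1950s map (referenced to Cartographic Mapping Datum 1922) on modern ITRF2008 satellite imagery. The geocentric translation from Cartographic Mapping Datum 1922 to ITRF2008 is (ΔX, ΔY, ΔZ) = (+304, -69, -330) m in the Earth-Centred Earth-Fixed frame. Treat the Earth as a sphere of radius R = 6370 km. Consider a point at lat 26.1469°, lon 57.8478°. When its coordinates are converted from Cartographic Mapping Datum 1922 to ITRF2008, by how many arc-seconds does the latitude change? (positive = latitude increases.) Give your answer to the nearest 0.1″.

Δφ = -11.1″

sin φ = 0.440674, cos φ = 0.897667, sin λ = 0.846637, cos λ = 0.532170.
North component: ΔN = −sin φ cos λ·ΔX − sin φ sin λ·ΔY + cos φ·ΔZ = −(0.440674)(0.532170)(304) − (0.440674)(0.846637)(-69) + (0.897667)(-330) = -341.78 m.
1° of latitude spans πR/180 = 111177 m, so Δφ = -341.78 / 111177 × 3600 = -11.067″.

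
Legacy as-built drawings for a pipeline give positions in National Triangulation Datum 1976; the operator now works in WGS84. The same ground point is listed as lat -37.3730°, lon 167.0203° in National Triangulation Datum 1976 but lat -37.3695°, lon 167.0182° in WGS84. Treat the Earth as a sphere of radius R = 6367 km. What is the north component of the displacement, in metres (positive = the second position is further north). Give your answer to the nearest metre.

ΔN = 389 m

Δφ = -37.3695° − -37.3730° = +0.0035°; Δλ = 167.0182° − 167.0203° = -0.0021°.
1° along a meridian = πR/180 = 111125 m.
ΔN = Δφ × 111125 = 388.9 m; ΔE = Δλ × 111125 × cos(-37.3730°) = -0.0021 × 111125 × 0.794701 = -185.5 m.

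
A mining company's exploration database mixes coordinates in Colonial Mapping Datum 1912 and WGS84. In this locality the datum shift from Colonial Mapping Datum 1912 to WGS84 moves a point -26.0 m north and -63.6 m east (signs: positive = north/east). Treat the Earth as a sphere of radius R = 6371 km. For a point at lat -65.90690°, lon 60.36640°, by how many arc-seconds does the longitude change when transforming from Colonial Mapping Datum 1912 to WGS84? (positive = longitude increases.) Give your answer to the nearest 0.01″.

Δλ = -5.04″

At latitude -65.90690°, cos φ = 0.408221.
One radian of longitude at latitude φ spans R cos φ, so Δλ = ΔE / (R cos φ) = -63.6 / (6371000 × 0.408221) = -2.4454e-05 rad = -5.044″.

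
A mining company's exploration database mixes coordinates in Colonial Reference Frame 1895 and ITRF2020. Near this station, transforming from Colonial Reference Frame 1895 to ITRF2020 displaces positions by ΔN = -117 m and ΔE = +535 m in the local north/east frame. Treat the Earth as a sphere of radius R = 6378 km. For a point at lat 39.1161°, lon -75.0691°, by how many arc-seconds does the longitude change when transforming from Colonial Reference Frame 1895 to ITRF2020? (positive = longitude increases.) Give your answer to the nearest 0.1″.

Δλ = 22.3″

At latitude 39.1161°, cos φ = 0.775869.
One radian of longitude at latitude φ spans R cos φ, so Δλ = ΔE / (R cos φ) = 535.0 / (6378000 × 0.775869) = 1.0811e-04 rad = 22.300″.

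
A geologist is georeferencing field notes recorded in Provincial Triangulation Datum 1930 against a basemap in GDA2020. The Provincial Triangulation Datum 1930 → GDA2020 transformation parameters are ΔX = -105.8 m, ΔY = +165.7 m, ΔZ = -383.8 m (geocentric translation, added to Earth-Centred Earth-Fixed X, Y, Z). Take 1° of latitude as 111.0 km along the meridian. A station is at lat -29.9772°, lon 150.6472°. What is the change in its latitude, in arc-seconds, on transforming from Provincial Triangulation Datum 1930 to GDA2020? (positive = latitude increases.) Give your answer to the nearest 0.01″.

sin φ = -0.499655, cos φ = 0.866224, sin λ = 0.490186, cos λ = -0.871618.
North component: ΔN = −sin φ cos λ·ΔX − sin φ sin λ·ΔY + cos φ·ΔZ = −(-0.499655)(-0.871618)(-105.8) − (-0.499655)(0.490186)(165.7) + (0.866224)(-383.8) = -245.80 m.
1° of latitude spans 111000 m, so Δφ = -245.80 / 111000 × 3600 = -7.972″.

Δφ = -7.97″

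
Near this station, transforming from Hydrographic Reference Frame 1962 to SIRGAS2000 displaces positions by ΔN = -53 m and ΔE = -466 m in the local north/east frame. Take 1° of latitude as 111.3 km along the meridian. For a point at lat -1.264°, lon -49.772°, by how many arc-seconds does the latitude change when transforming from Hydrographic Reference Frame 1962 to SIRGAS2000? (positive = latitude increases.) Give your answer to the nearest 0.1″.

1° of latitude = 111.3 km, so Δφ = -53.0 / 111300 = -0.0004762° = -1.714″.

Δφ = -1.7″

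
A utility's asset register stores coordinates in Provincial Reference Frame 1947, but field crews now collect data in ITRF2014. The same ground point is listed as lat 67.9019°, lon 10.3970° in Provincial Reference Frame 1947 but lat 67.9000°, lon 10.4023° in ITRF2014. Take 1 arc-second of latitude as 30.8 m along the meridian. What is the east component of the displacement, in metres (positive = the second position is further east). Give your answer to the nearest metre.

ΔE = 221 m

Δφ = 67.9000° − 67.9019° = -0.0019°; Δλ = 10.4023° − 10.3970° = +0.0053°.
1° of latitude = 3600 × 30.80 = 110880 m.
ΔN = Δφ × 110880 = -210.7 m; ΔE = Δλ × 110880 × cos(67.9019°) = +0.0053 × 110880 × 0.376194 = 221.1 m.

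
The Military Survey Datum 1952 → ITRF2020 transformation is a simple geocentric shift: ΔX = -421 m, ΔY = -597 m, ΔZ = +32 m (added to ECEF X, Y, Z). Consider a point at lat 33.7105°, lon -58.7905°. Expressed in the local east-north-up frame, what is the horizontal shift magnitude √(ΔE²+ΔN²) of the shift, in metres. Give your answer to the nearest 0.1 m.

The local east axis at (φ, λ) is (−sin λ, cos λ, 0), so ΔE = −sin(-58.7905°)·(-421) + cos(-58.7905°)·(-597) = -669.42 m.
The local north axis is (−sin φ cos λ, −sin φ sin λ, cos φ), giving ΔN = 121.072 − 283.382 + 26.619 = -135.69 m.
Horizontal magnitude = √(ΔE² + ΔN²) = √((-669.42)² + (-135.69)²) = 683.03 m.

683.0 m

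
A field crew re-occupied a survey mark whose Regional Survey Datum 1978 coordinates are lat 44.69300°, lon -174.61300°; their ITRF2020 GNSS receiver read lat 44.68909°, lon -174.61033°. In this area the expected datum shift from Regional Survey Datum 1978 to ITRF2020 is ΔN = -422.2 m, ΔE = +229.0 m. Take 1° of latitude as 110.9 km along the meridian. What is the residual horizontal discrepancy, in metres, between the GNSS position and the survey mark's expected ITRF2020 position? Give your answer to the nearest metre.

22 m

Observed coordinate differences: Δφ = -0.00391°, Δλ = +0.00267°.
Converting to metres (1° lat = 110900 m, cos φ = 0.710885): observed ΔN = -433.6 m, observed ΔE = 210.5 m.
Subtracting the expected shift leaves a residual of -433.6 − (-422.2) = -11.4 m north and 210.5 − (229.0) = -18.5 m east.
Residual distance = √((-11.4)² + (-18.5)²) = 21.7 m.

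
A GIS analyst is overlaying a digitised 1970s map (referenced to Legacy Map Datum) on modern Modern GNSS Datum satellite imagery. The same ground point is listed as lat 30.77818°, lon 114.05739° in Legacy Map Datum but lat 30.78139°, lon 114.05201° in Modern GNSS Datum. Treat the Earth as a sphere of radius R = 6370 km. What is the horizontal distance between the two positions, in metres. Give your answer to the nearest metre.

Δφ = 30.78139° − 30.77818° = +0.00321°; Δλ = 114.05201° − 114.05739° = -0.00538°.
1° along a meridian = πR/180 = 111177 m.
ΔN = Δφ × 111177 = 356.9 m; ΔE = Δλ × 111177 × cos(30.77818°) = -0.00538 × 111177 × 0.859155 = -513.9 m.
Distance = √(ΔE² + ΔN²) = √((-513.9)² + 356.9²) = 625.7 m.

626 m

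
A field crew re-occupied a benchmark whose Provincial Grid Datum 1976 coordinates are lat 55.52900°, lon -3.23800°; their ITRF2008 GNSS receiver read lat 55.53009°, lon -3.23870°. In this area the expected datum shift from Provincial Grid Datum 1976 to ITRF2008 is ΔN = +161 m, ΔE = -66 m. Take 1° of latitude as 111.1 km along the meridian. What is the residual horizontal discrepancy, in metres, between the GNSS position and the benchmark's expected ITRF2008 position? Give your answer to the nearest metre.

Observed coordinate differences: Δφ = +0.00109°, Δλ = -0.00070°.
Converting to metres (1° lat = 111100 m, cos φ = 0.565989): observed ΔN = 121.1 m, observed ΔE = -44.0 m.
Subtracting the expected shift leaves a residual of 121.1 − (161) = -39.9 m north and -44.0 − (-66) = 22.0 m east.
Residual distance = √((-39.9)² + 22.0²) = 45.6 m.

46 m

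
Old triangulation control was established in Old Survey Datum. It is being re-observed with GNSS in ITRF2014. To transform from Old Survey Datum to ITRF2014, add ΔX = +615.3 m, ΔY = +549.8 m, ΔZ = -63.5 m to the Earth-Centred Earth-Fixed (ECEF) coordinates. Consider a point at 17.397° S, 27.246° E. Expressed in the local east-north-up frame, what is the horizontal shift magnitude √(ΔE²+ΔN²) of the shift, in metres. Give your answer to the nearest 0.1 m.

273.2 m

The local east axis at (φ, λ) is (−sin λ, cos λ, 0), so ΔE = −sin(27.246°)·615.3 + cos(27.246°)·549.8 = 207.11 m.
The local north axis is (−sin φ cos λ, −sin φ sin λ, cos φ), giving ΔN = 163.558 + 75.257 − 60.595 = 178.22 m.
Horizontal magnitude = √(ΔE² + ΔN²) = √(207.11² + 178.22²) = 273.23 m.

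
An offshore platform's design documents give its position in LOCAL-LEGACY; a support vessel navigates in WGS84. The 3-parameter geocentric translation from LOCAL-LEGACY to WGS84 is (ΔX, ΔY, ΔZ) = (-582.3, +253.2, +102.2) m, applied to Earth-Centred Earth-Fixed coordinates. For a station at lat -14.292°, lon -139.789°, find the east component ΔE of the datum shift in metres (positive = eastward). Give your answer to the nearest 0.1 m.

ΔE = -569.3 m

The local east axis at (φ, λ) is (−sin λ, cos λ, 0), so ΔE = −sin(-139.789°)·(-582.3) + cos(-139.789°)·253.2 = -569.30 m.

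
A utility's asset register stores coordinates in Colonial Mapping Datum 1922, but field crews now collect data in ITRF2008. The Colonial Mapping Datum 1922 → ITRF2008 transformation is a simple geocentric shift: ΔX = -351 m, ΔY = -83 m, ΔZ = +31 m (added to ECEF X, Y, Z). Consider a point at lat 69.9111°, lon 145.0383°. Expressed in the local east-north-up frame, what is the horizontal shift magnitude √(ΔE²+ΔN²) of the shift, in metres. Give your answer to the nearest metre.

At φ = 69.9111°, λ = 145.0383°: sin φ = 0.939161, cos φ = 0.343478, sin λ = 0.573029, cos λ = -0.819535.
ΔE = −sin λ·ΔX + cos λ·ΔY = −(0.573029)·(-351) + (-0.819535)·(-83) = 269.15 m.
ΔN = −sin φ cos λ·ΔX − sin φ sin λ·ΔY + cos φ·ΔZ = −(0.939161)(-0.819535)(-351) − (0.939161)(0.573029)(-83) + (0.343478)(31) = -214.84 m.
Horizontal magnitude = √(ΔE² + ΔN²) = √(269.15² + (-214.84)²) = 344.38 m.

344 m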